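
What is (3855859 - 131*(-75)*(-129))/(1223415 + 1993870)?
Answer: 2588434/3217285 ≈ 0.80454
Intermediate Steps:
(3855859 - 131*(-75)*(-129))/(1223415 + 1993870) = (3855859 + 9825*(-129))/3217285 = (3855859 - 1267425)*(1/3217285) = 2588434*(1/3217285) = 2588434/3217285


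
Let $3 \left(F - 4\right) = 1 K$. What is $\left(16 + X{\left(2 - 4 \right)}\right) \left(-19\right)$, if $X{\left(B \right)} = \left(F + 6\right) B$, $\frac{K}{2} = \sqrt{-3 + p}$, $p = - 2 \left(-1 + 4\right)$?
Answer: $76 + 76 i \approx 76.0 + 76.0 i$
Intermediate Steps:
$p = -6$ ($p = \left(-2\right) 3 = -6$)
$K = 6 i$ ($K = 2 \sqrt{-3 - 6} = 2 \sqrt{-9} = 2 \cdot 3 i = 6 i \approx 6.0 i$)
$F = 4 + 2 i$ ($F = 4 + \frac{1 \cdot 6 i}{3} = 4 + \frac{6 i}{3} = 4 + 2 i \approx 4.0 + 2.0 i$)
$X{\left(B \right)} = B \left(10 + 2 i\right)$ ($X{\left(B \right)} = \left(\left(4 + 2 i\right) + 6\right) B = \left(10 + 2 i\right) B = B \left(10 + 2 i\right)$)
$\left(16 + X{\left(2 - 4 \right)}\right) \left(-19\right) = \left(16 + 2 \left(2 - 4\right) \left(5 + i\right)\right) \left(-19\right) = \left(16 + 2 \left(-2\right) \left(5 + i\right)\right) \left(-19\right) = \left(16 - \left(20 + 4 i\right)\right) \left(-19\right) = \left(-4 - 4 i\right) \left(-19\right) = 76 + 76 i$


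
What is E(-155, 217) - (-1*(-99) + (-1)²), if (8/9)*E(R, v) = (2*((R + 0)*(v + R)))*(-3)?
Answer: 129535/2 ≈ 64768.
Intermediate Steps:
E(R, v) = -27*R*(R + v)/4 (E(R, v) = 9*((2*((R + 0)*(v + R)))*(-3))/8 = 9*((2*(R*(R + v)))*(-3))/8 = 9*((2*R*(R + v))*(-3))/8 = 9*(-6*R*(R + v))/8 = -27*R*(R + v)/4)
E(-155, 217) - (-1*(-99) + (-1)²) = -27/4*(-155)*(-155 + 217) - (-1*(-99) + (-1)²) = -27/4*(-155)*62 - (99 + 1) = 129735/2 - 1*100 = 129735/2 - 100 = 129535/2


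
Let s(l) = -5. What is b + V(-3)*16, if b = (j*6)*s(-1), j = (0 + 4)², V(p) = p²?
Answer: -336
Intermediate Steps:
j = 16 (j = 4² = 16)
b = -480 (b = (16*6)*(-5) = 96*(-5) = -480)
b + V(-3)*16 = -480 + (-3)²*16 = -480 + 9*16 = -480 + 144 = -336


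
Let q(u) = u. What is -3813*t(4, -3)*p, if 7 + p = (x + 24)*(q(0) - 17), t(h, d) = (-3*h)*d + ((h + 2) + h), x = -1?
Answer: 69808404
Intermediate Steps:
t(h, d) = 2 + 2*h - 3*d*h (t(h, d) = -3*d*h + ((2 + h) + h) = -3*d*h + (2 + 2*h) = 2 + 2*h - 3*d*h)
p = -398 (p = -7 + (-1 + 24)*(0 - 17) = -7 + 23*(-17) = -7 - 391 = -398)
-3813*t(4, -3)*p = -3813*(2 + 2*4 - 3*(-3)*4)*(-398) = -3813*(2 + 8 + 36)*(-398) = -175398*(-398) = -3813*(-18308) = 69808404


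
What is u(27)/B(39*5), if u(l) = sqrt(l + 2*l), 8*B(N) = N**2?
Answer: 8/4225 ≈ 0.0018935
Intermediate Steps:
B(N) = N**2/8
u(l) = sqrt(3)*sqrt(l) (u(l) = sqrt(3*l) = sqrt(3)*sqrt(l))
u(27)/B(39*5) = (sqrt(3)*sqrt(27))/(((39*5)**2/8)) = (sqrt(3)*(3*sqrt(3)))/(((1/8)*195**2)) = 9/(((1/8)*38025)) = 9/(38025/8) = 9*(8/38025) = 8/4225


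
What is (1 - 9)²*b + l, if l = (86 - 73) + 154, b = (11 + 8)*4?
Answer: 5031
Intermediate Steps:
b = 76 (b = 19*4 = 76)
l = 167 (l = 13 + 154 = 167)
(1 - 9)²*b + l = (1 - 9)²*76 + 167 = (-8)²*76 + 167 = 64*76 + 167 = 4864 + 167 = 5031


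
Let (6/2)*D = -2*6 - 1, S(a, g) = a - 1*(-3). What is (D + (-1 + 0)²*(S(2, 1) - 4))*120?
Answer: -400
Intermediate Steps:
S(a, g) = 3 + a (S(a, g) = a + 3 = 3 + a)
D = -13/3 (D = (-2*6 - 1)/3 = (-12 - 1)/3 = (⅓)*(-13) = -13/3 ≈ -4.3333)
(D + (-1 + 0)²*(S(2, 1) - 4))*120 = (-13/3 + (-1 + 0)²*((3 + 2) - 4))*120 = (-13/3 + (-1)²*(5 - 4))*120 = (-13/3 + 1*1)*120 = (-13/3 + 1)*120 = -10/3*120 = -400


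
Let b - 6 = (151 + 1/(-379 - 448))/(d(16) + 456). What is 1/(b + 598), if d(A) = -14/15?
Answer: 2822551/1705757374 ≈ 0.0016547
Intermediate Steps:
d(A) = -14/15 (d(A) = -14*1/15 = -14/15)
b = 17871876/2822551 (b = 6 + (151 + 1/(-379 - 448))/(-14/15 + 456) = 6 + (151 + 1/(-827))/(6826/15) = 6 + (151 - 1/827)*(15/6826) = 6 + (124876/827)*(15/6826) = 6 + 936570/2822551 = 17871876/2822551 ≈ 6.3318)
1/(b + 598) = 1/(17871876/2822551 + 598) = 1/(1705757374/2822551) = 2822551/1705757374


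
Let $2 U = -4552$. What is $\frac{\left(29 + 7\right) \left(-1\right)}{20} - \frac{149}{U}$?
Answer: $- \frac{19739}{11380} \approx -1.7345$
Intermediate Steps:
$U = -2276$ ($U = \frac{1}{2} \left(-4552\right) = -2276$)
$\frac{\left(29 + 7\right) \left(-1\right)}{20} - \frac{149}{U} = \frac{\left(29 + 7\right) \left(-1\right)}{20} - \frac{149}{-2276} = 36 \left(-1\right) \frac{1}{20} - - \frac{149}{2276} = \left(-36\right) \frac{1}{20} + \frac{149}{2276} = - \frac{9}{5} + \frac{149}{2276} = - \frac{19739}{11380}$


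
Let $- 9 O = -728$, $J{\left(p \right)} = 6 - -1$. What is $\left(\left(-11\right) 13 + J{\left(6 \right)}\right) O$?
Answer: $- \frac{99008}{9} \approx -11001.0$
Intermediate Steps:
$J{\left(p \right)} = 7$ ($J{\left(p \right)} = 6 + 1 = 7$)
$O = \frac{728}{9}$ ($O = \left(- \frac{1}{9}\right) \left(-728\right) = \frac{728}{9} \approx 80.889$)
$\left(\left(-11\right) 13 + J{\left(6 \right)}\right) O = \left(\left(-11\right) 13 + 7\right) \frac{728}{9} = \left(-143 + 7\right) \frac{728}{9} = \left(-136\right) \frac{728}{9} = - \frac{99008}{9}$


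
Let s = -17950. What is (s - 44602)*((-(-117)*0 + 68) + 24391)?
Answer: -1529959368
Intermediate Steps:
(s - 44602)*((-(-117)*0 + 68) + 24391) = (-17950 - 44602)*((-(-117)*0 + 68) + 24391) = -62552*((-13*0 + 68) + 24391) = -62552*((0 + 68) + 24391) = -62552*(68 + 24391) = -62552*24459 = -1529959368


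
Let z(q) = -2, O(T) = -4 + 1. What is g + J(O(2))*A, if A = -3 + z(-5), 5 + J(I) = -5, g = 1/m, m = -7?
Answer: 349/7 ≈ 49.857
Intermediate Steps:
g = -⅐ (g = 1/(-7) = -⅐ ≈ -0.14286)
O(T) = -3
J(I) = -10 (J(I) = -5 - 5 = -10)
A = -5 (A = -3 - 2 = -5)
g + J(O(2))*A = -⅐ - 10*(-5) = -⅐ + 50 = 349/7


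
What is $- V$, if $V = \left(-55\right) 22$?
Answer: $1210$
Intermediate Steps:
$V = -1210$
$- V = \left(-1\right) \left(-1210\right) = 1210$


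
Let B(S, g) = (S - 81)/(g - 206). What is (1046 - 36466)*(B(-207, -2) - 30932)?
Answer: 14242311160/13 ≈ 1.0956e+9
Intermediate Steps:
B(S, g) = (-81 + S)/(-206 + g)
(1046 - 36466)*(B(-207, -2) - 30932) = (1046 - 36466)*((-81 - 207)/(-206 - 2) - 30932) = -35420*(-288/(-208) - 30932) = -35420*(-1/208*(-288) - 30932) = -35420*(18/13 - 30932) = -35420*(-402098/13) = 14242311160/13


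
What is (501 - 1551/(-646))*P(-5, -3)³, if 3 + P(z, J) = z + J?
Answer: -432837207/646 ≈ -6.7003e+5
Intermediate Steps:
P(z, J) = -3 + J + z (P(z, J) = -3 + (z + J) = -3 + (J + z) = -3 + J + z)
(501 - 1551/(-646))*P(-5, -3)³ = (501 - 1551/(-646))*(-3 - 3 - 5)³ = (501 - 1551*(-1/646))*(-11)³ = (501 + 1551/646)*(-1331) = (325197/646)*(-1331) = -432837207/646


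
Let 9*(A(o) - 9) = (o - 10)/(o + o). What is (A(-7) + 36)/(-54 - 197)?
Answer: -5687/31626 ≈ -0.17982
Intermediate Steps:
A(o) = 9 + (-10 + o)/(18*o) (A(o) = 9 + ((o - 10)/(o + o))/9 = 9 + ((-10 + o)/((2*o)))/9 = 9 + ((-10 + o)*(1/(2*o)))/9 = 9 + ((-10 + o)/(2*o))/9 = 9 + (-10 + o)/(18*o))
(A(-7) + 36)/(-54 - 197) = ((1/18)*(-10 + 163*(-7))/(-7) + 36)/(-54 - 197) = ((1/18)*(-1/7)*(-10 - 1141) + 36)/(-251) = ((1/18)*(-1/7)*(-1151) + 36)*(-1/251) = (1151/126 + 36)*(-1/251) = (5687/126)*(-1/251) = -5687/31626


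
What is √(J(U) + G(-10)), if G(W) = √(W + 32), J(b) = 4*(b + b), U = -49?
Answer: √(-392 + √22) ≈ 19.68*I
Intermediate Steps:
J(b) = 8*b (J(b) = 4*(2*b) = 8*b)
G(W) = √(32 + W)
√(J(U) + G(-10)) = √(8*(-49) + √(32 - 10)) = √(-392 + √22)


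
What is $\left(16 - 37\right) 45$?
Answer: $-945$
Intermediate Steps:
$\left(16 - 37\right) 45 = \left(-21\right) 45 = -945$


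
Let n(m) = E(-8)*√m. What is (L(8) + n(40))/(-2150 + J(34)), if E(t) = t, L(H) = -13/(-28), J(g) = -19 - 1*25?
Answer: -13/61432 + 8*√10/1097 ≈ 0.022850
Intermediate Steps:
J(g) = -44 (J(g) = -19 - 25 = -44)
L(H) = 13/28 (L(H) = -13*(-1/28) = 13/28)
n(m) = -8*√m
(L(8) + n(40))/(-2150 + J(34)) = (13/28 - 16*√10)/(-2150 - 44) = (13/28 - 16*√10)/(-2194) = (13/28 - 16*√10)*(-1/2194) = -13/61432 + 8*√10/1097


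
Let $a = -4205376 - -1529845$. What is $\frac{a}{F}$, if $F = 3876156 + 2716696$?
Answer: $- \frac{2675531}{6592852} \approx -0.40582$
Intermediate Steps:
$F = 6592852$
$a = -2675531$ ($a = -4205376 + 1529845 = -2675531$)
$\frac{a}{F} = - \frac{2675531}{6592852}$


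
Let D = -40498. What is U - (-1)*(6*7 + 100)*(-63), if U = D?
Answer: -49444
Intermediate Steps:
U = -40498
U - (-1)*(6*7 + 100)*(-63) = -40498 - (-1)*(6*7 + 100)*(-63) = -40498 - (-1)*(42 + 100)*(-63) = -40498 - (-1)*142*(-63) = -40498 - (-1)*(-8946) = -40498 - 1*8946 = -40498 - 8946 = -49444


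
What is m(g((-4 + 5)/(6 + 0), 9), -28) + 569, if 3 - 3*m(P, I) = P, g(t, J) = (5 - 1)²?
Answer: 1694/3 ≈ 564.67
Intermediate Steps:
g(t, J) = 16 (g(t, J) = 4² = 16)
m(P, I) = 1 - P/3
m(g((-4 + 5)/(6 + 0), 9), -28) + 569 = (1 - ⅓*16) + 569 = (1 - 16/3) + 569 = -13/3 + 569 = 1694/3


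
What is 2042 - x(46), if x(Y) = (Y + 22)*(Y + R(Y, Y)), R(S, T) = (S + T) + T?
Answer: -10470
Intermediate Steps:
R(S, T) = S + 2*T
x(Y) = 4*Y*(22 + Y) (x(Y) = (Y + 22)*(Y + (Y + 2*Y)) = (22 + Y)*(Y + 3*Y) = (22 + Y)*(4*Y) = 4*Y*(22 + Y))
2042 - x(46) = 2042 - 4*46*(22 + 46) = 2042 - 4*46*68 = 2042 - 1*12512 = 2042 - 12512 = -10470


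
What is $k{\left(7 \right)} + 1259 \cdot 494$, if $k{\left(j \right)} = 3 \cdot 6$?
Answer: $621964$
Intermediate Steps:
$k{\left(j \right)} = 18$
$k{\left(7 \right)} + 1259 \cdot 494 = 18 + 1259 \cdot 494 = 18 + 621946 = 621964$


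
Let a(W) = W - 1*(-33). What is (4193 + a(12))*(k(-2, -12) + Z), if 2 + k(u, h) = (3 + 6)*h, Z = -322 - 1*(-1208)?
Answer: 3288688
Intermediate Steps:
a(W) = 33 + W (a(W) = W + 33 = 33 + W)
Z = 886 (Z = -322 + 1208 = 886)
k(u, h) = -2 + 9*h (k(u, h) = -2 + (3 + 6)*h = -2 + 9*h)
(4193 + a(12))*(k(-2, -12) + Z) = (4193 + (33 + 12))*((-2 + 9*(-12)) + 886) = (4193 + 45)*((-2 - 108) + 886) = 4238*(-110 + 886) = 4238*776 = 3288688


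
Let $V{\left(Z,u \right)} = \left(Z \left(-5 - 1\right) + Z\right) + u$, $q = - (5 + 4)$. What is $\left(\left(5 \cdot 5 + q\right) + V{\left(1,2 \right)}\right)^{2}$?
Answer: $169$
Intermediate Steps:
$q = -9$ ($q = \left(-1\right) 9 = -9$)
$V{\left(Z,u \right)} = u - 5 Z$ ($V{\left(Z,u \right)} = \left(Z \left(-6\right) + Z\right) + u = \left(- 6 Z + Z\right) + u = - 5 Z + u = u - 5 Z$)
$\left(\left(5 \cdot 5 + q\right) + V{\left(1,2 \right)}\right)^{2} = \left(\left(5 \cdot 5 - 9\right) + \left(2 - 5\right)\right)^{2} = \left(\left(25 - 9\right) + \left(2 - 5\right)\right)^{2} = \left(16 - 3\right)^{2} = 13^{2} = 169$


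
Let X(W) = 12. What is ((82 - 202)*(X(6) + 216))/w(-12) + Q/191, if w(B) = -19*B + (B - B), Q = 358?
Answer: -22562/191 ≈ -118.13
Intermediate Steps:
w(B) = -19*B (w(B) = -19*B + 0 = -19*B)
((82 - 202)*(X(6) + 216))/w(-12) + Q/191 = ((82 - 202)*(12 + 216))/((-19*(-12))) + 358/191 = -120*228/228 + 358*(1/191) = -27360*1/228 + 358/191 = -120 + 358/191 = -22562/191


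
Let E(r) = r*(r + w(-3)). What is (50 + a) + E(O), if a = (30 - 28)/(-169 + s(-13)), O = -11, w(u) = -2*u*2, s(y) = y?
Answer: 3548/91 ≈ 38.989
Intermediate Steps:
w(u) = -4*u
E(r) = r*(12 + r) (E(r) = r*(r - 4*(-3)) = r*(r + 12) = r*(12 + r))
a = -1/91 (a = (30 - 28)/(-169 - 13) = 2/(-182) = 2*(-1/182) = -1/91 ≈ -0.010989)
(50 + a) + E(O) = (50 - 1/91) - 11*(12 - 11) = 4549/91 - 11*1 = 4549/91 - 11 = 3548/91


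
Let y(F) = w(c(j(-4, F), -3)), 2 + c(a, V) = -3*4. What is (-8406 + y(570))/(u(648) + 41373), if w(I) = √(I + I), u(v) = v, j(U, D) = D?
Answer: -934/4669 + 2*I*√7/42021 ≈ -0.20004 + 0.00012593*I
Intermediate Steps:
c(a, V) = -14 (c(a, V) = -2 - 3*4 = -2 - 12 = -14)
w(I) = √2*√I (w(I) = √(2*I) = √2*√I)
y(F) = 2*I*√7 (y(F) = √2*√(-14) = √2*(I*√14) = 2*I*√7)
(-8406 + y(570))/(u(648) + 41373) = (-8406 + 2*I*√7)/(648 + 41373) = (-8406 + 2*I*√7)/42021 = (-8406 + 2*I*√7)*(1/42021) = -934/4669 + 2*I*√7/42021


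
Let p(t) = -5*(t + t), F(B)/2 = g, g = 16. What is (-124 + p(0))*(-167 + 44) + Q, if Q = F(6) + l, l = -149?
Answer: 15135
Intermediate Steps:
F(B) = 32 (F(B) = 2*16 = 32)
p(t) = -10*t
Q = -117 (Q = 32 - 149 = -117)
(-124 + p(0))*(-167 + 44) + Q = (-124 - 10*0)*(-167 + 44) - 117 = (-124 + 0)*(-123) - 117 = -124*(-123) - 117 = 15252 - 117 = 15135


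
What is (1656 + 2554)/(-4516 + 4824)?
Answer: 2105/154 ≈ 13.669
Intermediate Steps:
(1656 + 2554)/(-4516 + 4824) = 4210/308 = 4210*(1/308) = 2105/154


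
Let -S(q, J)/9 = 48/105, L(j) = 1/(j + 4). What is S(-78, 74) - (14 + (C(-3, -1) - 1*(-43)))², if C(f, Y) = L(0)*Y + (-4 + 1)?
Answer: -1620179/560 ≈ -2893.2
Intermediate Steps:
L(j) = 1/(4 + j)
C(f, Y) = -3 + Y/4 (C(f, Y) = Y/(4 + 0) + (-4 + 1) = Y/4 - 3 = -3 + Y/4)
S(q, J) = -144/35 (S(q, J) = -432/105 = -9*16/35 = -144/35)
S(-78, 74) - (14 + (C(-3, -1) - 1*(-43)))² = -144/35 - (14 + ((-3 + (¼)*(-1)) - 1*(-43)))² = -144/35 - (14 + ((-3 - ¼) + 43))² = -144/35 - (14 + (-13/4 + 43))² = -144/35 - (14 + 159/4)² = -144/35 - (215/4)² = -144/35 - 1*46225/16 = -144/35 - 46225/16 = -1620179/560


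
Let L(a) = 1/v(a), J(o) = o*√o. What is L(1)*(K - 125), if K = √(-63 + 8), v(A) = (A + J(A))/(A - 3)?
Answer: 125 - I*√55 ≈ 125.0 - 7.4162*I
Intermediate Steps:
J(o) = o^(3/2)
v(A) = (A + A^(3/2))/(-3 + A) (v(A) = (A + A^(3/2))/(A - 3) = (A + A^(3/2))/(-3 + A))
K = I*√55 (K = √(-55) = I*√55 ≈ 7.4162*I)
L(a) = (-3 + a)/(a + a^(3/2)) (L(a) = 1/((a + a^(3/2))/(-3 + a)) = (-3 + a)/(a + a^(3/2)))
L(1)*(K - 125) = ((-3 + 1)/(1 + 1^(3/2)))*(I*√55 - 125) = (-2/(1 + 1))*(-125 + I*√55) = (-2/2)*(-125 + I*√55) = ((½)*(-2))*(-125 + I*√55) = -(-125 + I*√55) = 125 - I*√55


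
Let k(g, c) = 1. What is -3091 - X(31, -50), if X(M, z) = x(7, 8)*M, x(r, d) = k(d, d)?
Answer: -3122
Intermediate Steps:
x(r, d) = 1
X(M, z) = M (X(M, z) = 1*M = M)
-3091 - X(31, -50) = -3091 - 1*31 = -3091 - 31 = -3122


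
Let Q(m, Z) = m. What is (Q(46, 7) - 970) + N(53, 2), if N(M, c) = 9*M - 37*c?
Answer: -521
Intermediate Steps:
N(M, c) = -37*c + 9*M
(Q(46, 7) - 970) + N(53, 2) = (46 - 970) + (-37*2 + 9*53) = -924 + (-74 + 477) = -924 + 403 = -521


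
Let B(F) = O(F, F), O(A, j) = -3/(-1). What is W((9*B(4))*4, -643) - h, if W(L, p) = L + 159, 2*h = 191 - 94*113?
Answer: 10965/2 ≈ 5482.5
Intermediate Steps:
O(A, j) = 3 (O(A, j) = -3*(-1) = 3)
B(F) = 3
h = -10431/2 (h = (191 - 94*113)/2 = (191 - 10622)/2 = (1/2)*(-10431) = -10431/2 ≈ -5215.5)
W(L, p) = 159 + L
W((9*B(4))*4, -643) - h = (159 + (9*3)*4) - 1*(-10431/2) = (159 + 27*4) + 10431/2 = (159 + 108) + 10431/2 = 267 + 10431/2 = 10965/2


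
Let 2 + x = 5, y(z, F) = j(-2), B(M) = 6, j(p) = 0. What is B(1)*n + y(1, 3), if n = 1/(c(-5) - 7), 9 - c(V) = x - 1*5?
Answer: 3/2 ≈ 1.5000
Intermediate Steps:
y(z, F) = 0
x = 3 (x = -2 + 5 = 3)
c(V) = 11 (c(V) = 9 - (3 - 1*5) = 9 - (3 - 5) = 9 - 1*(-2) = 9 + 2 = 11)
n = ¼ (n = 1/(11 - 7) = 1/4 = ¼ ≈ 0.25000)
B(1)*n + y(1, 3) = 6*(¼) + 0 = 3/2 + 0 = 3/2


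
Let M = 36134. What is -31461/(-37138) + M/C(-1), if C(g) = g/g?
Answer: 1341975953/37138 ≈ 36135.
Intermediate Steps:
C(g) = 1
-31461/(-37138) + M/C(-1) = -31461/(-37138) + 36134/1 = -31461*(-1/37138) + 36134*1 = 31461/37138 + 36134 = 1341975953/37138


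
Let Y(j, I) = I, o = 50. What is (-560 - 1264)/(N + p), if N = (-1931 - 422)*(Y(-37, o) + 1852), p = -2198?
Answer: 456/1119401 ≈ 0.00040736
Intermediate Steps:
N = -4475406 (N = (-1931 - 422)*(50 + 1852) = -2353*1902 = -4475406)
(-560 - 1264)/(N + p) = (-560 - 1264)/(-4475406 - 2198) = -1824/(-4477604) = -1824*(-1/4477604) = 456/1119401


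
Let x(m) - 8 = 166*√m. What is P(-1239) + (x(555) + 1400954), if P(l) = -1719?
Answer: 1399243 + 166*√555 ≈ 1.4032e+6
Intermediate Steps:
x(m) = 8 + 166*√m
P(-1239) + (x(555) + 1400954) = -1719 + ((8 + 166*√555) + 1400954) = -1719 + (1400962 + 166*√555) = 1399243 + 166*√555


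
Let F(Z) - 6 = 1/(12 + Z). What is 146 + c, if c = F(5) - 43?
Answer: 1854/17 ≈ 109.06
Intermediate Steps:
F(Z) = 6 + 1/(12 + Z)
c = -628/17 (c = (73 + 6*5)/(12 + 5) - 43 = (73 + 30)/17 - 43 = (1/17)*103 - 43 = 103/17 - 43 = -628/17 ≈ -36.941)
146 + c = 146 - 628/17 = 1854/17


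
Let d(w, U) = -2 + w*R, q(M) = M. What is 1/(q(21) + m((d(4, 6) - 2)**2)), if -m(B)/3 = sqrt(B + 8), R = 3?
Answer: -7/69 - 2*sqrt(2)/23 ≈ -0.22442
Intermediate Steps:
d(w, U) = -2 + 3*w (d(w, U) = -2 + w*3 = -2 + 3*w)
m(B) = -3*sqrt(8 + B) (m(B) = -3*sqrt(B + 8) = -3*sqrt(8 + B))
1/(q(21) + m((d(4, 6) - 2)**2)) = 1/(21 - 3*sqrt(8 + ((-2 + 3*4) - 2)**2)) = 1/(21 - 3*sqrt(8 + ((-2 + 12) - 2)**2)) = 1/(21 - 3*sqrt(8 + (10 - 2)**2)) = 1/(21 - 3*sqrt(8 + 8**2)) = 1/(21 - 3*sqrt(8 + 64)) = 1/(21 - 18*sqrt(2))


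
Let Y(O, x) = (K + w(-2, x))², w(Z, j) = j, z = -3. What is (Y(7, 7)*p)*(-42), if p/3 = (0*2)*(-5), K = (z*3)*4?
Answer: 0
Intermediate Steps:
K = -36 (K = -3*3*4 = -9*4 = -36)
p = 0 (p = 3*((0*2)*(-5)) = 3*(0*(-5)) = 3*0 = 0)
Y(O, x) = (-36 + x)²
(Y(7, 7)*p)*(-42) = ((-36 + 7)²*0)*(-42) = ((-29)²*0)*(-42) = (841*0)*(-42) = 0*(-42) = 0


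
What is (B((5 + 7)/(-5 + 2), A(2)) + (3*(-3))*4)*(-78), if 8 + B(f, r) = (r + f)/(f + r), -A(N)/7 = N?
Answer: 3354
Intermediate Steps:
A(N) = -7*N
B(f, r) = -7 (B(f, r) = -8 + (r + f)/(f + r) = -8 + (f + r)/(f + r) = -8 + 1 = -7)
(B((5 + 7)/(-5 + 2), A(2)) + (3*(-3))*4)*(-78) = (-7 + (3*(-3))*4)*(-78) = (-7 - 9*4)*(-78) = (-7 - 36)*(-78) = -43*(-78) = 3354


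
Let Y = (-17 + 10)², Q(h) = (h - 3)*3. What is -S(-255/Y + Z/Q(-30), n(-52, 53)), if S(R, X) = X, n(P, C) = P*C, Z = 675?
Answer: 2756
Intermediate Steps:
Q(h) = -9 + 3*h (Q(h) = (-3 + h)*3 = -9 + 3*h)
n(P, C) = C*P
Y = 49 (Y = (-7)² = 49)
-S(-255/Y + Z/Q(-30), n(-52, 53)) = -53*(-52) = -1*(-2756) = 2756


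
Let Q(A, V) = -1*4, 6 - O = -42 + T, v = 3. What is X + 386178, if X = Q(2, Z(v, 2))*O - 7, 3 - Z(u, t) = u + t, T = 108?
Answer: 386411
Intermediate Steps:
Z(u, t) = 3 - t - u (Z(u, t) = 3 - (u + t) = 3 - (t + u) = 3 + (-t - u) = 3 - t - u)
O = -60 (O = 6 - (-42 + 108) = 6 - 1*66 = 6 - 66 = -60)
Q(A, V) = -4
X = 233 (X = -4*(-60) - 7 = 240 - 7 = 233)
X + 386178 = 233 + 386178 = 386411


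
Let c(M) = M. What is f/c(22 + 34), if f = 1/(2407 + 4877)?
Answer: 1/407904 ≈ 2.4516e-6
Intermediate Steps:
f = 1/7284 ≈ 0.00013729
f/c(22 + 34) = 1/(7284*(22 + 34)) = (1/7284)/56 = (1/7284)*(1/56) = 1/407904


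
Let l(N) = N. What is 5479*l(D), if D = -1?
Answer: -5479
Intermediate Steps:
5479*l(D) = 5479*(-1) = -5479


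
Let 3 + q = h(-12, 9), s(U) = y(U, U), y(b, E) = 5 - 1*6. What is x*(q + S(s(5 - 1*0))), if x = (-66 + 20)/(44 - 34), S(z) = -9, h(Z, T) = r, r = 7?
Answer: 23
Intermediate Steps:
y(b, E) = -1 (y(b, E) = 5 - 6 = -1)
s(U) = -1
h(Z, T) = 7
q = 4 (q = -3 + 7 = 4)
x = -23/5 (x = -46/10 = -46*⅒ = -23/5 ≈ -4.6000)
x*(q + S(s(5 - 1*0))) = -23*(4 - 9)/5 = -23/5*(-5) = 23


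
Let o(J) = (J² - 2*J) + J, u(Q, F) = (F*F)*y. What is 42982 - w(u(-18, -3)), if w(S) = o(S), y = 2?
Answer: 42676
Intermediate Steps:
u(Q, F) = 2*F² (u(Q, F) = (F*F)*2 = F²*2 = 2*F²)
o(J) = J² - J
w(S) = S*(-1 + S)
42982 - w(u(-18, -3)) = 42982 - 2*(-3)²*(-1 + 2*(-3)²) = 42982 - 2*9*(-1 + 2*9) = 42982 - 18*(-1 + 18) = 42982 - 18*17 = 42982 - 1*306 = 42982 - 306 = 42676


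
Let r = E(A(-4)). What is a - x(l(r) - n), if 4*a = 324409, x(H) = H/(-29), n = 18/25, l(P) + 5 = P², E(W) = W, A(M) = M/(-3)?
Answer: 2116765177/26100 ≈ 81102.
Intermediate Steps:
A(M) = -M/3 (A(M) = M*(-⅓) = -M/3)
r = 4/3 (r = -⅓*(-4) = 4/3 ≈ 1.3333)
l(P) = -5 + P²
n = 18/25 (n = 18*(1/25) = 18/25 ≈ 0.72000)
x(H) = -H/29 (x(H) = H*(-1/29) = -H/29)
a = 324409/4 (a = (¼)*324409 = 324409/4 ≈ 81102.)
a - x(l(r) - n) = 324409/4 - (-1)*((-5 + (4/3)²) - 1*18/25)/29 = 324409/4 - (-1)*((-5 + 16/9) - 18/25)/29 = 324409/4 - (-1)*(-29/9 - 18/25)/29 = 324409/4 - (-1)*(-887)/(29*225) = 324409/4 - 1*887/6525 = 324409/4 - 887/6525 = 2116765177/26100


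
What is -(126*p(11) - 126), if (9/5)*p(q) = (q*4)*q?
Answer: -33754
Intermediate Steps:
p(q) = 20*q**2/9 (p(q) = 5*((q*4)*q)/9 = 5*((4*q)*q)/9 = 5*(4*q**2)/9 = 20*q**2/9)
-(126*p(11) - 126) = -(126*((20/9)*11**2) - 126) = -(126*((20/9)*121) - 126) = -(126*(2420/9) - 126) = -(33880 - 126) = -1*33754 = -33754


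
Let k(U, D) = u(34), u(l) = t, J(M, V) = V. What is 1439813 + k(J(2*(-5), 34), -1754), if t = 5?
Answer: 1439818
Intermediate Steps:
u(l) = 5
k(U, D) = 5
1439813 + k(J(2*(-5), 34), -1754) = 1439813 + 5 = 1439818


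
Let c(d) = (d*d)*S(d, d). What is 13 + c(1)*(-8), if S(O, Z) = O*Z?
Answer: 5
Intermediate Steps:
c(d) = d**4 (c(d) = (d*d)*(d*d) = d**2*d**2 = d**4)
13 + c(1)*(-8) = 13 + 1**4*(-8) = 13 + 1*(-8) = 13 - 8 = 5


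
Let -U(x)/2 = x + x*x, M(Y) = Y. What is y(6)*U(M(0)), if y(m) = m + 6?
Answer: 0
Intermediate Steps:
y(m) = 6 + m
U(x) = -2*x - 2*x² (U(x) = -2*(x + x*x) = -2*(x + x²) = -2*x - 2*x²)
y(6)*U(M(0)) = (6 + 6)*(-2*0*(1 + 0)) = 12*(-2*0*1) = 12*0 = 0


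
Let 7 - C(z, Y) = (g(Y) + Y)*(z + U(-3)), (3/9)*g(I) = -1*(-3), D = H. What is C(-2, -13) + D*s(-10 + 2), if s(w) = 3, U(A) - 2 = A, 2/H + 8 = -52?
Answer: -51/10 ≈ -5.1000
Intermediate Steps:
H = -1/30 (H = 2/(-8 - 52) = 2/(-60) = 2*(-1/60) = -1/30 ≈ -0.033333)
U(A) = 2 + A
D = -1/30 ≈ -0.033333
g(I) = 9 (g(I) = 3*(-1*(-3)) = 3*3 = 9)
C(z, Y) = 7 - (-1 + z)*(9 + Y) (C(z, Y) = 7 - (9 + Y)*(z + (2 - 3)) = 7 - (9 + Y)*(z - 1) = 7 - (9 + Y)*(-1 + z) = 7 - (-1 + z)*(9 + Y))
C(-2, -13) + D*s(-10 + 2) = (16 - 13 - 9*(-2) - 1*(-13)*(-2)) - 1/30*3 = (16 - 13 + 18 - 26) - ⅒ = -5 - ⅒ = -51/10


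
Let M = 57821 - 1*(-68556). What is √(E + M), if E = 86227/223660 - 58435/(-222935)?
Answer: √3141980037519990863198945/4986164210 ≈ 355.50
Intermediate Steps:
M = 126377 (M = 57821 + 68556 = 126377)
E = 6458517669/9972328420 (E = 86227*(1/223660) - 58435*(-1/222935) = 86227/223660 + 11687/44587 = 6458517669/9972328420 ≈ 0.64764)
√(E + M) = √(6458517669/9972328420 + 126377) = √(1260279407252009/9972328420) = √3141980037519990863198945/4986164210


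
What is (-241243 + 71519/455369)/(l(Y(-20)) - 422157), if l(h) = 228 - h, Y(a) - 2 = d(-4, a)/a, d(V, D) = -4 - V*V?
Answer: 9154542679/16011229409 ≈ 0.57176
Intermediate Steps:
d(V, D) = -4 - V**2
Y(a) = 2 - 20/a (Y(a) = 2 + (-4 - 1*(-4)**2)/a = 2 + (-4 - 1*16)/a = 2 + (-4 - 16)/a = 2 - 20/a)
(-241243 + 71519/455369)/(l(Y(-20)) - 422157) = (-241243 + 71519/455369)/((228 - (2 - 20/(-20))) - 422157) = (-241243 + 71519*(1/455369))/((228 - (2 - 20*(-1/20))) - 422157) = (-241243 + 71519/455369)/((228 - (2 + 1)) - 422157) = -109854512148/(455369*((228 - 1*3) - 422157)) = -109854512148/(455369*((228 - 3) - 422157)) = -109854512148/(455369*(225 - 422157)) = -109854512148/455369/(-421932) = -109854512148/455369*(-1/421932) = 9154542679/16011229409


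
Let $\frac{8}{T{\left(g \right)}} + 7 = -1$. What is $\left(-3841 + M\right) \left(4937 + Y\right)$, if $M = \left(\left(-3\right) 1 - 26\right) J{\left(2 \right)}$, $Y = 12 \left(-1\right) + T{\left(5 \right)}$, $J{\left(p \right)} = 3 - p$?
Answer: $-19055880$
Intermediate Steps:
$T{\left(g \right)} = -1$ ($T{\left(g \right)} = \frac{8}{-7 - 1} = \frac{8}{-8} = 8 \left(- \frac{1}{8}\right) = -1$)
$Y = -13$ ($Y = 12 \left(-1\right) - 1 = -12 - 1 = -13$)
$M = -29$ ($M = \left(\left(-3\right) 1 - 26\right) \left(3 - 2\right) = \left(-3 - 26\right) \left(3 - 2\right) = \left(-29\right) 1 = -29$)
$\left(-3841 + M\right) \left(4937 + Y\right) = \left(-3841 - 29\right) \left(4937 - 13\right) = \left(-3870\right) 4924 = -19055880$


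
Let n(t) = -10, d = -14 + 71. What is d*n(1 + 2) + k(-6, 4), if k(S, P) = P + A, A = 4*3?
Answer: -554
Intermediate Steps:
A = 12
d = 57
k(S, P) = 12 + P (k(S, P) = P + 12 = 12 + P)
d*n(1 + 2) + k(-6, 4) = 57*(-10) + (12 + 4) = -570 + 16 = -554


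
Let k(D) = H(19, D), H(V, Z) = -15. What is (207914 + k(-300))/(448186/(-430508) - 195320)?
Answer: -44751091346/42043635373 ≈ -1.0644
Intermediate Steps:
k(D) = -15
(207914 + k(-300))/(448186/(-430508) - 195320) = (207914 - 15)/(448186/(-430508) - 195320) = 207899/(448186*(-1/430508) - 195320) = 207899/(-224093/215254 - 195320) = 207899/(-42043635373/215254) = 207899*(-215254/42043635373) = -44751091346/42043635373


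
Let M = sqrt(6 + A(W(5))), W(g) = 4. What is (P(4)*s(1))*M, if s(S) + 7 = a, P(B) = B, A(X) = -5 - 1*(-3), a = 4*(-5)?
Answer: -216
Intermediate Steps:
a = -20
A(X) = -2 (A(X) = -5 + 3 = -2)
s(S) = -27 (s(S) = -7 - 20 = -27)
M = 2 (M = sqrt(6 - 2) = sqrt(4) = 2)
(P(4)*s(1))*M = (4*(-27))*2 = -108*2 = -216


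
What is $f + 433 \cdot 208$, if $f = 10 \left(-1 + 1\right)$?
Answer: $90064$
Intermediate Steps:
$f = 0$ ($f = 10 \cdot 0 = 0$)
$f + 433 \cdot 208 = 0 + 433 \cdot 208 = 0 + 90064 = 90064$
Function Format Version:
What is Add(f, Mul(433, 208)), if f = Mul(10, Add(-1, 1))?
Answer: 90064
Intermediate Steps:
f = 0 (f = Mul(10, 0) = 0)
Add(f, Mul(433, 208)) = Add(0, Mul(433, 208)) = Add(0, 90064) = 90064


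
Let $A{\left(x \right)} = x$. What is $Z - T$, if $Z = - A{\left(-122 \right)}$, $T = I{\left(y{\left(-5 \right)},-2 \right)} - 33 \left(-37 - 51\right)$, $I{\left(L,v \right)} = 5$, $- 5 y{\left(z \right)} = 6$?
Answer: $-2787$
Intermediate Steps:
$y{\left(z \right)} = - \frac{6}{5}$ ($y{\left(z \right)} = \left(- \frac{1}{5}\right) 6 = - \frac{6}{5}$)
$T = 2909$ ($T = 5 - 33 \left(-37 - 51\right) = 5 - -2904 = 5 + 2904 = 2909$)
$Z = 122$ ($Z = \left(-1\right) \left(-122\right) = 122$)
$Z - T = 122 - 2909 = -2787$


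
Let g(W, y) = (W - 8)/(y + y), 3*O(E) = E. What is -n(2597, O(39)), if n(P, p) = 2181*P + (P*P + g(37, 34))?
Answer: -843775717/68 ≈ -1.2408e+7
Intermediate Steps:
O(E) = E/3
g(W, y) = (-8 + W)/(2*y) (g(W, y) = (-8 + W)/((2*y)) = (-8 + W)*(1/(2*y)) = (-8 + W)/(2*y))
n(P, p) = 29/68 + P**2 + 2181*P (n(P, p) = 2181*P + (P*P + (1/2)*(-8 + 37)/34) = 2181*P + (P**2 + (1/2)*(1/34)*29) = 2181*P + (P**2 + 29/68) = 2181*P + (29/68 + P**2) = 29/68 + P**2 + 2181*P)
-n(2597, O(39)) = -(29/68 + 2597**2 + 2181*2597) = -(29/68 + 6744409 + 5664057) = -1*843775717/68 = -843775717/68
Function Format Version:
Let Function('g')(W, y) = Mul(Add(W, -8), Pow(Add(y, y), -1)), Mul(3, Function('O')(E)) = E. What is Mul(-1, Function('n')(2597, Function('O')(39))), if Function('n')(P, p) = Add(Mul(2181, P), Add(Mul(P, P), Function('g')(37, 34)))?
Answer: Rational(-843775717, 68) ≈ -1.2408e+7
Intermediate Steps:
Function('O')(E) = Mul(Rational(1, 3), E)
Function('g')(W, y) = Mul(Rational(1, 2), Pow(y, -1), Add(-8, W)) (Function('g')(W, y) = Mul(Add(-8, W), Pow(Mul(2, y), -1)) = Mul(Add(-8, W), Mul(Rational(1, 2), Pow(y, -1))) = Mul(Rational(1, 2), Pow(y, -1), Add(-8, W)))
Function('n')(P, p) = Add(Rational(29, 68), Pow(P, 2), Mul(2181, P)) (Function('n')(P, p) = Add(Mul(2181, P), Add(Mul(P, P), Mul(Rational(1, 2), Pow(34, -1), Add(-8, 37)))) = Add(Mul(2181, P), Add(Pow(P, 2), Mul(Rational(1, 2), Rational(1, 34), 29))) = Add(Mul(2181, P), Add(Pow(P, 2), Rational(29, 68))) = Add(Mul(2181, P), Add(Rational(29, 68), Pow(P, 2))) = Add(Rational(29, 68), Pow(P, 2), Mul(2181, P)))
Mul(-1, Function('n')(2597, Function('O')(39))) = Mul(-1, Add(Rational(29, 68), Pow(2597, 2), Mul(2181, 2597))) = Mul(-1, Add(Rational(29, 68), 6744409, 5664057)) = Mul(-1, Rational(843775717, 68)) = Rational(-843775717, 68)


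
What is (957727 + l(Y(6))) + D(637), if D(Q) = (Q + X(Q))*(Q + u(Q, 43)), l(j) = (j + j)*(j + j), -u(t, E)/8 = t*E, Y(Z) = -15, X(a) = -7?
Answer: -136690703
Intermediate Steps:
u(t, E) = -8*E*t (u(t, E) = -8*t*E = -8*E*t)
l(j) = 4*j**2 (l(j) = (2*j)*(2*j) = 4*j**2)
D(Q) = -343*Q*(-7 + Q) (D(Q) = (Q - 7)*(Q - 8*43*Q) = (-7 + Q)*(Q - 344*Q) = (-7 + Q)*(-343*Q) = -343*Q*(-7 + Q))
(957727 + l(Y(6))) + D(637) = (957727 + 4*(-15)**2) + 343*637*(7 - 1*637) = (957727 + 4*225) + 343*637*(7 - 637) = (957727 + 900) + 343*637*(-630) = 958627 - 137649330 = -136690703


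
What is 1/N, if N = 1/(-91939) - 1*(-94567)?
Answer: 91939/8694395412 ≈ 1.0575e-5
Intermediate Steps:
N = 8694395412/91939 (N = -1/91939 + 94567 = 8694395412/91939 ≈ 94567.)
1/N = 1/(8694395412/91939) = 91939/8694395412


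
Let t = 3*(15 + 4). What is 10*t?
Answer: 570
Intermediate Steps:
t = 57 (t = 3*19 = 57)
10*t = 10*57 = 570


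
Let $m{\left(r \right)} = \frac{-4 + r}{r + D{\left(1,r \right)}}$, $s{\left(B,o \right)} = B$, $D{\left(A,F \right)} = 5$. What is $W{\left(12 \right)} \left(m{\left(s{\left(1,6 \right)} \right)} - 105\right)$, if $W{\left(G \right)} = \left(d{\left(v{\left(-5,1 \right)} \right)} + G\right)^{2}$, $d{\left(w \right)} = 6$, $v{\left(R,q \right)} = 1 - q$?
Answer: $-34182$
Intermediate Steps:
$m{\left(r \right)} = \frac{-4 + r}{5 + r}$ ($m{\left(r \right)} = \frac{-4 + r}{r + 5} = \frac{-4 + r}{5 + r}$)
$W{\left(G \right)} = \left(6 + G\right)^{2}$
$W{\left(12 \right)} \left(m{\left(s{\left(1,6 \right)} \right)} - 105\right) = \left(6 + 12\right)^{2} \left(\frac{-4 + 1}{5 + 1} - 105\right) = 18^{2} \left(\frac{1}{6} \left(-3\right) - 105\right) = 324 \left(\frac{1}{6} \left(-3\right) - 105\right) = 324 \left(- \frac{1}{2} - 105\right) = 324 \left(- \frac{211}{2}\right) = -34182$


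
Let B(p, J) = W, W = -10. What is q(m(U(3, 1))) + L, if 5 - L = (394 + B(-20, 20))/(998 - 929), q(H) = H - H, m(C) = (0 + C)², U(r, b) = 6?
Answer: -13/23 ≈ -0.56522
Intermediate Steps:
m(C) = C²
B(p, J) = -10
q(H) = 0
L = -13/23 (L = 5 - (394 - 10)/(998 - 929) = 5 - 384/69 = 5 - 1*128/23 = 5 - 128/23 = -13/23 ≈ -0.56522)
q(m(U(3, 1))) + L = 0 - 13/23 = -13/23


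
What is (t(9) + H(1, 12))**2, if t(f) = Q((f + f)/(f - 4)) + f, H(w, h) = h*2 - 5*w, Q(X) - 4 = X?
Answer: 31684/25 ≈ 1267.4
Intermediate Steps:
Q(X) = 4 + X
H(w, h) = -5*w + 2*h (H(w, h) = 2*h - 5*w = -5*w + 2*h)
t(f) = 4 + f + 2*f/(-4 + f) (t(f) = (4 + (f + f)/(f - 4)) + f = (4 + (2*f)/(-4 + f)) + f = (4 + 2*f/(-4 + f)) + f = 4 + f + 2*f/(-4 + f))
(t(9) + H(1, 12))**2 = ((-16 + 9**2 + 2*9)/(-4 + 9) + (-5*1 + 2*12))**2 = ((-16 + 81 + 18)/5 + (-5 + 24))**2 = ((1/5)*83 + 19)**2 = (83/5 + 19)**2 = (178/5)**2 = 31684/25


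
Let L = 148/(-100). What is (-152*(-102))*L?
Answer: -573648/25 ≈ -22946.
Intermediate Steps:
L = -37/25 (L = 148*(-1/100) = -37/25 ≈ -1.4800)
(-152*(-102))*L = -152*(-102)*(-37/25) = 15504*(-37/25) = -573648/25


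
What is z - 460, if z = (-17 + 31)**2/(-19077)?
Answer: -8775616/19077 ≈ -460.01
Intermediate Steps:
z = -196/19077 (z = 14**2*(-1/19077) = 196*(-1/19077) = -196/19077 ≈ -0.010274)
z - 460 = -196/19077 - 460 = -8775616/19077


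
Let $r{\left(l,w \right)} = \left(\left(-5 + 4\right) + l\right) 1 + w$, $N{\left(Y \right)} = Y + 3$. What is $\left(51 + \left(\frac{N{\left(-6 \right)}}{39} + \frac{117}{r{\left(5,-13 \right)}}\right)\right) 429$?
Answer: $16269$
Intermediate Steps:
$N{\left(Y \right)} = 3 + Y$
$r{\left(l,w \right)} = -1 + l + w$ ($r{\left(l,w \right)} = \left(-1 + l\right) 1 + w = \left(-1 + l\right) + w = -1 + l + w$)
$\left(51 + \left(\frac{N{\left(-6 \right)}}{39} + \frac{117}{r{\left(5,-13 \right)}}\right)\right) 429 = \left(51 + \left(\frac{3 - 6}{39} + \frac{117}{-1 + 5 - 13}\right)\right) 429 = \left(51 + \left(\left(-3\right) \frac{1}{39} + \frac{117}{-9}\right)\right) 429 = \left(51 + \left(- \frac{1}{13} + 117 \left(- \frac{1}{9}\right)\right)\right) 429 = \left(51 - \frac{170}{13}\right) 429 = \frac{493}{13} \cdot 429 = 16269$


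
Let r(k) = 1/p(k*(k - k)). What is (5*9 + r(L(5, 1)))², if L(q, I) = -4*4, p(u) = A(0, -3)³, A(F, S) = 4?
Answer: 8300161/4096 ≈ 2026.4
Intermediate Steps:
p(u) = 64 (p(u) = 4³ = 64)
L(q, I) = -16
r(k) = 1/64
(5*9 + r(L(5, 1)))² = (5*9 + 1/64)² = (45 + 1/64)² = (2881/64)² = 8300161/4096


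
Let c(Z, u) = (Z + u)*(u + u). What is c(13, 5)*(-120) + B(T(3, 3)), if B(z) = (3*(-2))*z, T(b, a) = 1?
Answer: -21606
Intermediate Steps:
c(Z, u) = 2*u*(Z + u) (c(Z, u) = (Z + u)*(2*u) = 2*u*(Z + u))
B(z) = -6*z
c(13, 5)*(-120) + B(T(3, 3)) = (2*5*(13 + 5))*(-120) - 6*1 = (2*5*18)*(-120) - 6 = 180*(-120) - 6 = -21600 - 6 = -21606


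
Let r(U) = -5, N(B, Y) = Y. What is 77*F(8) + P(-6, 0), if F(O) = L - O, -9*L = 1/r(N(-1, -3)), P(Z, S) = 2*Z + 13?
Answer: -27598/45 ≈ -613.29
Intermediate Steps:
P(Z, S) = 13 + 2*Z
L = 1/45 (L = -1/9/(-5) = -1/9*(-1/5) = 1/45 ≈ 0.022222)
F(O) = 1/45 - O
77*F(8) + P(-6, 0) = 77*(1/45 - 1*8) + (13 + 2*(-6)) = 77*(1/45 - 8) + (13 - 12) = 77*(-359/45) + 1 = -27643/45 + 1 = -27598/45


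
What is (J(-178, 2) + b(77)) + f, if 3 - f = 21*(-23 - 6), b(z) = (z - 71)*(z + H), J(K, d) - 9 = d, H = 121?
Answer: 1811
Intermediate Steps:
J(K, d) = 9 + d
b(z) = (-71 + z)*(121 + z) (b(z) = (z - 71)*(z + 121) = (-71 + z)*(121 + z))
f = 612 (f = 3 - 21*(-23 - 6) = 3 - 21*(-29) = 3 - 1*(-609) = 3 + 609 = 612)
(J(-178, 2) + b(77)) + f = ((9 + 2) + (-8591 + 77**2 + 50*77)) + 612 = (11 + (-8591 + 5929 + 3850)) + 612 = (11 + 1188) + 612 = 1199 + 612 = 1811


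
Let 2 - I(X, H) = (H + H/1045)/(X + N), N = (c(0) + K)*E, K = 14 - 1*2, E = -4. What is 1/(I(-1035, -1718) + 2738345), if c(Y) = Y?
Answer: 1131735/3099081345017 ≈ 3.6518e-7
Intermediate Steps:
K = 12 (K = 14 - 2 = 12)
N = -48 (N = (0 + 12)*(-4) = 12*(-4) = -48)
I(X, H) = 2 - 1046*H/(1045*(-48 + X)) (I(X, H) = 2 - (H + H/1045)/(X - 48) = 2 - (H + H*(1/1045))/(-48 + X) = 2 - (H + H/1045)/(-48 + X) = 2 - 1046*H/1045/(-48 + X) = 2 - 1046*H/(1045*(-48 + X)))
1/(I(-1035, -1718) + 2738345) = 1/(2*(-50160 - 523*(-1718) + 1045*(-1035))/(1045*(-48 - 1035)) + 2738345) = 1/((2/1045)*(-50160 + 898514 - 1081575)/(-1083) + 2738345) = 1/((2/1045)*(-1/1083)*(-233221) + 2738345) = 1/(466442/1131735 + 2738345) = 1/(3099081345017/1131735) = 1131735/3099081345017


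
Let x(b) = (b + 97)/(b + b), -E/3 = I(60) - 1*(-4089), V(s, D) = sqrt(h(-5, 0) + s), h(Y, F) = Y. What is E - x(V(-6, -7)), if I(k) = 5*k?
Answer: -26335/2 + 97*I*sqrt(11)/22 ≈ -13168.0 + 14.623*I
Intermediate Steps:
V(s, D) = sqrt(-5 + s)
E = -13167 (E = -3*(5*60 - 1*(-4089)) = -3*(300 + 4089) = -3*4389 = -13167)
x(b) = (97 + b)/(2*b) (x(b) = (97 + b)/((2*b)) = (97 + b)*(1/(2*b)) = (97 + b)/(2*b))
E - x(V(-6, -7)) = -13167 - (97 + sqrt(-5 - 6))/(2*(sqrt(-5 - 6))) = -13167 - (97 + sqrt(-11))/(2*(sqrt(-11))) = -13167 - (97 + I*sqrt(11))/(2*(I*sqrt(11))) = -13167 - (-I*sqrt(11)/11)*(97 + I*sqrt(11))/2 = -13167 - (-1)*I*sqrt(11)*(97 + I*sqrt(11))/22 = -13167 + I*sqrt(11)*(97 + I*sqrt(11))/22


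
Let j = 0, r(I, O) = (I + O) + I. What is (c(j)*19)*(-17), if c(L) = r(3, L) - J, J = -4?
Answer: -3230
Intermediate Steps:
r(I, O) = O + 2*I
c(L) = 10 + L (c(L) = (L + 2*3) - 1*(-4) = (L + 6) + 4 = (6 + L) + 4 = 10 + L)
(c(j)*19)*(-17) = ((10 + 0)*19)*(-17) = (10*19)*(-17) = 190*(-17) = -3230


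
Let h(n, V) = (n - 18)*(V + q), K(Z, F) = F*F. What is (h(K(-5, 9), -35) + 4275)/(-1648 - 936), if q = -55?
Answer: 1395/2584 ≈ 0.53986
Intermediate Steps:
K(Z, F) = F²
h(n, V) = (-55 + V)*(-18 + n) (h(n, V) = (n - 18)*(V - 55) = (-18 + n)*(-55 + V) = (-55 + V)*(-18 + n))
(h(K(-5, 9), -35) + 4275)/(-1648 - 936) = ((990 - 55*9² - 18*(-35) - 35*9²) + 4275)/(-1648 - 936) = ((990 - 55*81 + 630 - 35*81) + 4275)/(-2584) = ((990 - 4455 + 630 - 2835) + 4275)*(-1/2584) = (-5670 + 4275)*(-1/2584) = -1395*(-1/2584) = 1395/2584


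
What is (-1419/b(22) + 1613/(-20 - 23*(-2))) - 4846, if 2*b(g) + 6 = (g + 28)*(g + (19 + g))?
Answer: -32594495/6812 ≈ -4784.9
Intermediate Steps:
b(g) = -3 + (19 + 2*g)*(28 + g)/2 (b(g) = -3 + ((g + 28)*(g + (19 + g)))/2 = -3 + ((28 + g)*(19 + 2*g))/2 = -3 + ((19 + 2*g)*(28 + g))/2 = -3 + (19 + 2*g)*(28 + g)/2)
(-1419/b(22) + 1613/(-20 - 23*(-2))) - 4846 = (-1419/(263 + 22**2 + (75/2)*22) + 1613/(-20 - 23*(-2))) - 4846 = (-1419/(263 + 484 + 825) + 1613/(-20 + 46)) - 4846 = (-1419/1572 + 1613/26) - 4846 = (-1419*1/1572 + 1613*(1/26)) - 4846 = (-473/524 + 1613/26) - 4846 = 416457/6812 - 4846 = -32594495/6812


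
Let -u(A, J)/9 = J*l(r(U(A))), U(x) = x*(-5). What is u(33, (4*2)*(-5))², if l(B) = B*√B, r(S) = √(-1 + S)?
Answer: -21513600*I*√166 ≈ -2.7718e+8*I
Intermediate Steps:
U(x) = -5*x
l(B) = B^(3/2)
u(A, J) = -9*J*(-1 - 5*A)^(¾) (u(A, J) = -9*J*(√(-1 - 5*A))^(3/2) = -9*J*(-1 - 5*A)^(¾))
u(33, (4*2)*(-5))² = (-9*(4*2)*(-5)*(-1 - 5*33)^(¾))² = (-9*8*(-5)*(-1 - 165)^(¾))² = (-9*(-40)*(-166)^(¾))² = (360*(-166)^(¾))² = -21513600*I*√166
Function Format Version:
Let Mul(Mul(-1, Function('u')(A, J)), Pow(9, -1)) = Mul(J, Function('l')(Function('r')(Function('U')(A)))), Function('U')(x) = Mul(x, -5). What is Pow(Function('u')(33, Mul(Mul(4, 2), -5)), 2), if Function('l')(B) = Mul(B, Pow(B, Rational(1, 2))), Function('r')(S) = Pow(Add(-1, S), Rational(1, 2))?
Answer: Mul(-21513600, I, Pow(166, Rational(1, 2))) ≈ Mul(-2.7718e+8, I)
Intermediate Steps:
Function('U')(x) = Mul(-5, x)
Function('l')(B) = Pow(B, Rational(3, 2))
Function('u')(A, J) = Mul(-9, J, Pow(Add(-1, Mul(-5, A)), Rational(3, 4))) (Function('u')(A, J) = Mul(-9, Mul(J, Pow(Pow(Add(-1, Mul(-5, A)), Rational(1, 2)), Rational(3, 2)))) = Mul(-9, Mul(J, Pow(Add(-1, Mul(-5, A)), Rational(3, 4)))) = Mul(-9, J, Pow(Add(-1, Mul(-5, A)), Rational(3, 4))))
Pow(Function('u')(33, Mul(Mul(4, 2), -5)), 2) = Pow(Mul(-9, Mul(Mul(4, 2), -5), Pow(Add(-1, Mul(-5, 33)), Rational(3, 4))), 2) = Pow(Mul(-9, Mul(8, -5), Pow(Add(-1, -165), Rational(3, 4))), 2) = Pow(Mul(-9, -40, Pow(-166, Rational(3, 4))), 2) = Pow(Mul(360, Pow(-166, Rational(3, 4))), 2) = Mul(-21513600, I, Pow(166, Rational(1, 2)))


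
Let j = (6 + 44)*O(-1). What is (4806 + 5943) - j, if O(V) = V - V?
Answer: 10749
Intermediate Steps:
O(V) = 0
j = 0 (j = (6 + 44)*0 = 50*0 = 0)
(4806 + 5943) - j = (4806 + 5943) - 1*0 = 10749 + 0 = 10749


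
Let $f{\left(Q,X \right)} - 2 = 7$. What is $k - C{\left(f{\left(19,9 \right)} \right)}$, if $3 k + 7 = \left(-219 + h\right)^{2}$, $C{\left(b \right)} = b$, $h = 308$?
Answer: $2629$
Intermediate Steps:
$f{\left(Q,X \right)} = 9$ ($f{\left(Q,X \right)} = 2 + 7 = 9$)
$k = 2638$ ($k = - \frac{7}{3} + \frac{\left(-219 + 308\right)^{2}}{3} = - \frac{7}{3} + \frac{89^{2}}{3} = - \frac{7}{3} + \frac{1}{3} \cdot 7921 = - \frac{7}{3} + \frac{7921}{3} = 2638$)
$k - C{\left(f{\left(19,9 \right)} \right)} = 2638 - 9 = 2629$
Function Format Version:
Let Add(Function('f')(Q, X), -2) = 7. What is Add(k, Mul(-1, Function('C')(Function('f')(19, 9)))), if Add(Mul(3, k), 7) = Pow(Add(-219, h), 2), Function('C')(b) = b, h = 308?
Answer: 2629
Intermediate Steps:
Function('f')(Q, X) = 9 (Function('f')(Q, X) = Add(2, 7) = 9)
k = 2638 (k = Add(Rational(-7, 3), Mul(Rational(1, 3), Pow(Add(-219, 308), 2))) = Add(Rational(-7, 3), Mul(Rational(1, 3), Pow(89, 2))) = Add(Rational(-7, 3), Mul(Rational(1, 3), 7921)) = Add(Rational(-7, 3), Rational(7921, 3)) = 2638)
Add(k, Mul(-1, Function('C')(Function('f')(19, 9)))) = Add(2638, Mul(-1, 9)) = Add(2638, -9) = 2629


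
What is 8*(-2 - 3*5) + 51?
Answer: -85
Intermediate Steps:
8*(-2 - 3*5) + 51 = 8*(-2 - 15) + 51 = 8*(-17) + 51 = -136 + 51 = -85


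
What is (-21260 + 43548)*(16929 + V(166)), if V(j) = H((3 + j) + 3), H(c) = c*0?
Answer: 377313552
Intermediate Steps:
H(c) = 0
V(j) = 0
(-21260 + 43548)*(16929 + V(166)) = (-21260 + 43548)*(16929 + 0) = 22288*16929 = 377313552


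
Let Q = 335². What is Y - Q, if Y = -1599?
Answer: -113824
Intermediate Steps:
Q = 112225
Y - Q = -1599 - 1*112225 = -1599 - 112225 = -113824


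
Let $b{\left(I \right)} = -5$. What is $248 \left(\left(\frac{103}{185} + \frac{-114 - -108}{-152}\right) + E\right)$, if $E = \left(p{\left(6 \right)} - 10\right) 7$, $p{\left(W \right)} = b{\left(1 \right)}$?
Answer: $- \frac{91010854}{3515} \approx -25892.0$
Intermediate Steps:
$p{\left(W \right)} = -5$
$E = -105$ ($E = \left(-5 - 10\right) 7 = \left(-15\right) 7 = -105$)
$248 \left(\left(\frac{103}{185} + \frac{-114 - -108}{-152}\right) + E\right) = 248 \left(\left(\frac{103}{185} + \frac{-114 - -108}{-152}\right) - 105\right) = 248 \left(\left(103 \cdot \frac{1}{185} + \left(-114 + 108\right) \left(- \frac{1}{152}\right)\right) - 105\right) = 248 \left(\left(\frac{103}{185} - - \frac{3}{76}\right) - 105\right) = 248 \left(\left(\frac{103}{185} + \frac{3}{76}\right) - 105\right) = 248 \left(\frac{8383}{14060} - 105\right) = 248 \left(- \frac{1467917}{14060}\right) = - \frac{91010854}{3515}$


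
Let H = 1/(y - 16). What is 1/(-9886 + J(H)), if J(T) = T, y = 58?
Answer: -42/415211 ≈ -0.00010115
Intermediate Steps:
H = 1/42 (H = 1/(58 - 16) = 1/42 ≈ 0.023810)
1/(-9886 + J(H)) = 1/(-9886 + 1/42) = 1/(-415211/42) = -42/415211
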